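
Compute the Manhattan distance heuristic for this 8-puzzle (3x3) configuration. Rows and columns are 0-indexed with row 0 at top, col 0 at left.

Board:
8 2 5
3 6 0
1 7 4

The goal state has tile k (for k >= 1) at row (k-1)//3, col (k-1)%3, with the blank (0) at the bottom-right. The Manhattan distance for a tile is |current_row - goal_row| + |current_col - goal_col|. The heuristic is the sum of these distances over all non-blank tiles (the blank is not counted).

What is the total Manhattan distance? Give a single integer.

Answer: 15

Derivation:
Tile 8: at (0,0), goal (2,1), distance |0-2|+|0-1| = 3
Tile 2: at (0,1), goal (0,1), distance |0-0|+|1-1| = 0
Tile 5: at (0,2), goal (1,1), distance |0-1|+|2-1| = 2
Tile 3: at (1,0), goal (0,2), distance |1-0|+|0-2| = 3
Tile 6: at (1,1), goal (1,2), distance |1-1|+|1-2| = 1
Tile 1: at (2,0), goal (0,0), distance |2-0|+|0-0| = 2
Tile 7: at (2,1), goal (2,0), distance |2-2|+|1-0| = 1
Tile 4: at (2,2), goal (1,0), distance |2-1|+|2-0| = 3
Sum: 3 + 0 + 2 + 3 + 1 + 2 + 1 + 3 = 15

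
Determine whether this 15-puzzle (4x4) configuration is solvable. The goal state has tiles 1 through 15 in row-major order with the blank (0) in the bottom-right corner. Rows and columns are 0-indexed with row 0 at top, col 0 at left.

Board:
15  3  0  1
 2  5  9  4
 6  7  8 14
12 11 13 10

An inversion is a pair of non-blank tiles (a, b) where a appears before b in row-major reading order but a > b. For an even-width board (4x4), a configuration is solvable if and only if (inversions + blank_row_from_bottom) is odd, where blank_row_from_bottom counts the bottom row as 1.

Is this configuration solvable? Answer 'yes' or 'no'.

Inversions: 29
Blank is in row 0 (0-indexed from top), which is row 4 counting from the bottom (bottom = 1).
29 + 4 = 33, which is odd, so the puzzle is solvable.

Answer: yes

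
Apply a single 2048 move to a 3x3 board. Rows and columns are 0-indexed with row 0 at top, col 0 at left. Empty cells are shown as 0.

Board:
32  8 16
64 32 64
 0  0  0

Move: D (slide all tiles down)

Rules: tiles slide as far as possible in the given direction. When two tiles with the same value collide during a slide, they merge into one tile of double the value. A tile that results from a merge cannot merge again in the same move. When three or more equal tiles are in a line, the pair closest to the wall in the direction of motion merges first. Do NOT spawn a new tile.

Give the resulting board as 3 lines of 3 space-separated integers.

Answer:  0  0  0
32  8 16
64 32 64

Derivation:
Slide down:
col 0: [32, 64, 0] -> [0, 32, 64]
col 1: [8, 32, 0] -> [0, 8, 32]
col 2: [16, 64, 0] -> [0, 16, 64]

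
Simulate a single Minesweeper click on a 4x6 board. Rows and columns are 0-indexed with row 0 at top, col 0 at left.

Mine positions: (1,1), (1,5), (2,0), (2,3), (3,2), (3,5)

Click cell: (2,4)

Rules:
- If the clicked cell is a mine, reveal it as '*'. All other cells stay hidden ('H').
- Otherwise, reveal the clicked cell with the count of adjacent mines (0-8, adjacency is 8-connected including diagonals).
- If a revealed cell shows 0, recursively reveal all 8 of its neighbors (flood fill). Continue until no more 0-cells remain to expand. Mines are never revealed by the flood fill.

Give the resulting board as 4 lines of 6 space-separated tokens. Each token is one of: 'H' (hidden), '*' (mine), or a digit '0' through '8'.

H H H H H H
H H H H H H
H H H H 3 H
H H H H H H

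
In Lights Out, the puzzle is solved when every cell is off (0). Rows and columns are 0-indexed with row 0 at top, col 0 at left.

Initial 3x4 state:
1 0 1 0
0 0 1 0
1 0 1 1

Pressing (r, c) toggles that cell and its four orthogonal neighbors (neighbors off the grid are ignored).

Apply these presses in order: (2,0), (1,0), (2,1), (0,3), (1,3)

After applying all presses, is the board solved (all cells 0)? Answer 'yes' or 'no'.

After press 1 at (2,0):
1 0 1 0
1 0 1 0
0 1 1 1

After press 2 at (1,0):
0 0 1 0
0 1 1 0
1 1 1 1

After press 3 at (2,1):
0 0 1 0
0 0 1 0
0 0 0 1

After press 4 at (0,3):
0 0 0 1
0 0 1 1
0 0 0 1

After press 5 at (1,3):
0 0 0 0
0 0 0 0
0 0 0 0

Lights still on: 0

Answer: yes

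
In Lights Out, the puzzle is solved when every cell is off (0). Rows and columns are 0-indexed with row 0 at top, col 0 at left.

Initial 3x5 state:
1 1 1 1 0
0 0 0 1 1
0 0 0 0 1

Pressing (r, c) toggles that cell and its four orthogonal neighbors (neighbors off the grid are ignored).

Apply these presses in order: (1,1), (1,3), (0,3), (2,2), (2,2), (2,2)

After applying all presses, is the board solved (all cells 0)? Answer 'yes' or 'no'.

After press 1 at (1,1):
1 0 1 1 0
1 1 1 1 1
0 1 0 0 1

After press 2 at (1,3):
1 0 1 0 0
1 1 0 0 0
0 1 0 1 1

After press 3 at (0,3):
1 0 0 1 1
1 1 0 1 0
0 1 0 1 1

After press 4 at (2,2):
1 0 0 1 1
1 1 1 1 0
0 0 1 0 1

After press 5 at (2,2):
1 0 0 1 1
1 1 0 1 0
0 1 0 1 1

After press 6 at (2,2):
1 0 0 1 1
1 1 1 1 0
0 0 1 0 1

Lights still on: 9

Answer: no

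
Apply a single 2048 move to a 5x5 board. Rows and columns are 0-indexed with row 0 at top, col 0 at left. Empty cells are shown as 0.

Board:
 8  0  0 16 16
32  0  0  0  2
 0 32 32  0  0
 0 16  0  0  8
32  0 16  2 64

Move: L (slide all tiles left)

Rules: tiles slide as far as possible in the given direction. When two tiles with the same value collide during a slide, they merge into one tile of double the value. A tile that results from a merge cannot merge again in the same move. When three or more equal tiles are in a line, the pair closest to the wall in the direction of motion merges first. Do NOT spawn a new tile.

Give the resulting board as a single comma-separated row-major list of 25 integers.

Slide left:
row 0: [8, 0, 0, 16, 16] -> [8, 32, 0, 0, 0]
row 1: [32, 0, 0, 0, 2] -> [32, 2, 0, 0, 0]
row 2: [0, 32, 32, 0, 0] -> [64, 0, 0, 0, 0]
row 3: [0, 16, 0, 0, 8] -> [16, 8, 0, 0, 0]
row 4: [32, 0, 16, 2, 64] -> [32, 16, 2, 64, 0]

Answer: 8, 32, 0, 0, 0, 32, 2, 0, 0, 0, 64, 0, 0, 0, 0, 16, 8, 0, 0, 0, 32, 16, 2, 64, 0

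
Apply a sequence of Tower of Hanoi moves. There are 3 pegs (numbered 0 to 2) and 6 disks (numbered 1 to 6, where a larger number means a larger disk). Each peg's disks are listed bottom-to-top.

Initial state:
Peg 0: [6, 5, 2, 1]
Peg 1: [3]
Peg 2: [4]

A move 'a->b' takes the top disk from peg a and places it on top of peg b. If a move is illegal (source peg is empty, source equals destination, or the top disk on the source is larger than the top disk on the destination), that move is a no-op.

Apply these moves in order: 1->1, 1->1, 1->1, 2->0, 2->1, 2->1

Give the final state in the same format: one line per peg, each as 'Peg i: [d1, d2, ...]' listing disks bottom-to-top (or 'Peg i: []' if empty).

Answer: Peg 0: [6, 5, 2, 1]
Peg 1: [3]
Peg 2: [4]

Derivation:
After move 1 (1->1):
Peg 0: [6, 5, 2, 1]
Peg 1: [3]
Peg 2: [4]

After move 2 (1->1):
Peg 0: [6, 5, 2, 1]
Peg 1: [3]
Peg 2: [4]

After move 3 (1->1):
Peg 0: [6, 5, 2, 1]
Peg 1: [3]
Peg 2: [4]

After move 4 (2->0):
Peg 0: [6, 5, 2, 1]
Peg 1: [3]
Peg 2: [4]

After move 5 (2->1):
Peg 0: [6, 5, 2, 1]
Peg 1: [3]
Peg 2: [4]

After move 6 (2->1):
Peg 0: [6, 5, 2, 1]
Peg 1: [3]
Peg 2: [4]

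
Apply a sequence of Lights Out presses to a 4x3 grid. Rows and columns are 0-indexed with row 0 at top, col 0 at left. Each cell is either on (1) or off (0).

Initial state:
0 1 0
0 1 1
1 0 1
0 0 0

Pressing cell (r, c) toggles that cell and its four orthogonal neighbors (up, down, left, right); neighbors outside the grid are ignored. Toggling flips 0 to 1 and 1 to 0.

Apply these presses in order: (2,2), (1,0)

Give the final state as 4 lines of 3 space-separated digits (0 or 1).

After press 1 at (2,2):
0 1 0
0 1 0
1 1 0
0 0 1

After press 2 at (1,0):
1 1 0
1 0 0
0 1 0
0 0 1

Answer: 1 1 0
1 0 0
0 1 0
0 0 1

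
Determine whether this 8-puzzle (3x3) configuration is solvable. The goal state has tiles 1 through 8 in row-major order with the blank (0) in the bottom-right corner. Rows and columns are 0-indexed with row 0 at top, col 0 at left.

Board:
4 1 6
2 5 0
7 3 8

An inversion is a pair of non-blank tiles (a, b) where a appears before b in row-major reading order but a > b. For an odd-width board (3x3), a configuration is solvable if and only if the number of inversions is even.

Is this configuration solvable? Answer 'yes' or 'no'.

Answer: yes

Derivation:
Inversions (pairs i<j in row-major order where tile[i] > tile[j] > 0): 8
8 is even, so the puzzle is solvable.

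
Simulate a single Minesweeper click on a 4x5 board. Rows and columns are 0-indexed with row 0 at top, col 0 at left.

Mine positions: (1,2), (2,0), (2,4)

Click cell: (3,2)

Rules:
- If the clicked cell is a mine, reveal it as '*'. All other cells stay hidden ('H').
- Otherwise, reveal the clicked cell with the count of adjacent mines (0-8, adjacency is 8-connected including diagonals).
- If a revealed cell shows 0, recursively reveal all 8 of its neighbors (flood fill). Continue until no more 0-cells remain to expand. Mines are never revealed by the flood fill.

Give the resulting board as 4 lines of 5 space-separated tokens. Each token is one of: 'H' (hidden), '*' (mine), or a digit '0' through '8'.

H H H H H
H H H H H
H 2 1 2 H
H 1 0 1 H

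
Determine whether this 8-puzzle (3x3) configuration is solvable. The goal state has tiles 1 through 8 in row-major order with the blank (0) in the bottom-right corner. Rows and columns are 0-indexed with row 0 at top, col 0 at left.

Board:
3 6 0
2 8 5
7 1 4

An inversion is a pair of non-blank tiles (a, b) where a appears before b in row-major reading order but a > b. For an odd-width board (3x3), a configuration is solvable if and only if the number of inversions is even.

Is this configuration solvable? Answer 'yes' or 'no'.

Inversions (pairs i<j in row-major order where tile[i] > tile[j] > 0): 15
15 is odd, so the puzzle is not solvable.

Answer: no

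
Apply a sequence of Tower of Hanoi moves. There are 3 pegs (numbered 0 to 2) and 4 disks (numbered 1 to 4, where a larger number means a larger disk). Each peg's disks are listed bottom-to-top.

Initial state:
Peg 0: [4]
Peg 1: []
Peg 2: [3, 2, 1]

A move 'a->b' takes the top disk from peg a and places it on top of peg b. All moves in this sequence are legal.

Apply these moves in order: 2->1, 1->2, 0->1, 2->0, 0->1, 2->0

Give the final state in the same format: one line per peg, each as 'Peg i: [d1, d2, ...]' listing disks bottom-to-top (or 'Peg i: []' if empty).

After move 1 (2->1):
Peg 0: [4]
Peg 1: [1]
Peg 2: [3, 2]

After move 2 (1->2):
Peg 0: [4]
Peg 1: []
Peg 2: [3, 2, 1]

After move 3 (0->1):
Peg 0: []
Peg 1: [4]
Peg 2: [3, 2, 1]

After move 4 (2->0):
Peg 0: [1]
Peg 1: [4]
Peg 2: [3, 2]

After move 5 (0->1):
Peg 0: []
Peg 1: [4, 1]
Peg 2: [3, 2]

After move 6 (2->0):
Peg 0: [2]
Peg 1: [4, 1]
Peg 2: [3]

Answer: Peg 0: [2]
Peg 1: [4, 1]
Peg 2: [3]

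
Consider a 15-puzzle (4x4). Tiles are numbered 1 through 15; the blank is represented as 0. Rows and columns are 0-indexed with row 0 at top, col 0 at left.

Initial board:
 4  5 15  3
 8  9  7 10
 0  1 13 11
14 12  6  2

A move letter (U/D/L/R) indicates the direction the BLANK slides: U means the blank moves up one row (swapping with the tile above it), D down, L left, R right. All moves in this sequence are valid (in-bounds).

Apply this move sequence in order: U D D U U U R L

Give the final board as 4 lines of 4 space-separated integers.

After move 1 (U):
 4  5 15  3
 0  9  7 10
 8  1 13 11
14 12  6  2

After move 2 (D):
 4  5 15  3
 8  9  7 10
 0  1 13 11
14 12  6  2

After move 3 (D):
 4  5 15  3
 8  9  7 10
14  1 13 11
 0 12  6  2

After move 4 (U):
 4  5 15  3
 8  9  7 10
 0  1 13 11
14 12  6  2

After move 5 (U):
 4  5 15  3
 0  9  7 10
 8  1 13 11
14 12  6  2

After move 6 (U):
 0  5 15  3
 4  9  7 10
 8  1 13 11
14 12  6  2

After move 7 (R):
 5  0 15  3
 4  9  7 10
 8  1 13 11
14 12  6  2

After move 8 (L):
 0  5 15  3
 4  9  7 10
 8  1 13 11
14 12  6  2

Answer:  0  5 15  3
 4  9  7 10
 8  1 13 11
14 12  6  2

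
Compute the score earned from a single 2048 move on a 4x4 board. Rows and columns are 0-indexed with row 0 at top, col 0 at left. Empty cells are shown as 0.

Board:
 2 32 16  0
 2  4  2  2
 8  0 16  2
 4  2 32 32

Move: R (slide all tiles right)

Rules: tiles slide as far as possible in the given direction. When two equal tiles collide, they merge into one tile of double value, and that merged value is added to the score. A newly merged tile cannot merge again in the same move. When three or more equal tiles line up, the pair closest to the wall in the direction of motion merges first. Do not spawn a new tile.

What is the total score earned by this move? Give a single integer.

Slide right:
row 0: [2, 32, 16, 0] -> [0, 2, 32, 16]  score +0 (running 0)
row 1: [2, 4, 2, 2] -> [0, 2, 4, 4]  score +4 (running 4)
row 2: [8, 0, 16, 2] -> [0, 8, 16, 2]  score +0 (running 4)
row 3: [4, 2, 32, 32] -> [0, 4, 2, 64]  score +64 (running 68)
Board after move:
 0  2 32 16
 0  2  4  4
 0  8 16  2
 0  4  2 64

Answer: 68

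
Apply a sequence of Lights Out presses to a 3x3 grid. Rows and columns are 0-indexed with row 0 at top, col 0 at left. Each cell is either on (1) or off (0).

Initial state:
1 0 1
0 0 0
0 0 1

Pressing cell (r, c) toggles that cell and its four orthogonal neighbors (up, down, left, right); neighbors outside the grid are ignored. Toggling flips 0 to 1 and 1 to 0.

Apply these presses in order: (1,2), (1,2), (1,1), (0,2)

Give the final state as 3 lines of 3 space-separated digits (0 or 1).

After press 1 at (1,2):
1 0 0
0 1 1
0 0 0

After press 2 at (1,2):
1 0 1
0 0 0
0 0 1

After press 3 at (1,1):
1 1 1
1 1 1
0 1 1

After press 4 at (0,2):
1 0 0
1 1 0
0 1 1

Answer: 1 0 0
1 1 0
0 1 1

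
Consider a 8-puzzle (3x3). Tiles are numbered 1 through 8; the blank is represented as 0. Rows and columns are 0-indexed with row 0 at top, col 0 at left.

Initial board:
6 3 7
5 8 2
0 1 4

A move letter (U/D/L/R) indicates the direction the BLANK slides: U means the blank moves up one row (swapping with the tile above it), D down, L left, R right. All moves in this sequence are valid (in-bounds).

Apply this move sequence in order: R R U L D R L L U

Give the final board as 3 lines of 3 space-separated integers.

Answer: 6 3 7
0 4 8
5 1 2

Derivation:
After move 1 (R):
6 3 7
5 8 2
1 0 4

After move 2 (R):
6 3 7
5 8 2
1 4 0

After move 3 (U):
6 3 7
5 8 0
1 4 2

After move 4 (L):
6 3 7
5 0 8
1 4 2

After move 5 (D):
6 3 7
5 4 8
1 0 2

After move 6 (R):
6 3 7
5 4 8
1 2 0

After move 7 (L):
6 3 7
5 4 8
1 0 2

After move 8 (L):
6 3 7
5 4 8
0 1 2

After move 9 (U):
6 3 7
0 4 8
5 1 2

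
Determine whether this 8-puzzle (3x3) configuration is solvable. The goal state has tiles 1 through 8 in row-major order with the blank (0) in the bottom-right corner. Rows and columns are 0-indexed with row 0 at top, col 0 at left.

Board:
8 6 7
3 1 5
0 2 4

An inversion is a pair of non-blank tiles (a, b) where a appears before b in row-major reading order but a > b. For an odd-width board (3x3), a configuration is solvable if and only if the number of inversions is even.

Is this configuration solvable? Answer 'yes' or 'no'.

Inversions (pairs i<j in row-major order where tile[i] > tile[j] > 0): 21
21 is odd, so the puzzle is not solvable.

Answer: no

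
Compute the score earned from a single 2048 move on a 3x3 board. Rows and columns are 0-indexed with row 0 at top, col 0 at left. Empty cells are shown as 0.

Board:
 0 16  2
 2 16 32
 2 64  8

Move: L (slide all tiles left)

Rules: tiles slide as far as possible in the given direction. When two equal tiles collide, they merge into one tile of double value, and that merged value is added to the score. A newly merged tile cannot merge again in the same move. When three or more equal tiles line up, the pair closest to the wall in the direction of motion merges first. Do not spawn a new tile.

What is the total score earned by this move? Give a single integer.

Answer: 0

Derivation:
Slide left:
row 0: [0, 16, 2] -> [16, 2, 0]  score +0 (running 0)
row 1: [2, 16, 32] -> [2, 16, 32]  score +0 (running 0)
row 2: [2, 64, 8] -> [2, 64, 8]  score +0 (running 0)
Board after move:
16  2  0
 2 16 32
 2 64  8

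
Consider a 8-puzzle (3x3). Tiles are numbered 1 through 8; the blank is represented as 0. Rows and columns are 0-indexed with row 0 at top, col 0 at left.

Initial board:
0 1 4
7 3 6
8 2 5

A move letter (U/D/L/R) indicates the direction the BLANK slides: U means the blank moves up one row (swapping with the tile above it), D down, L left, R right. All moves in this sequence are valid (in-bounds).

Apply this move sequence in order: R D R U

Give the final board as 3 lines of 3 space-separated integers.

After move 1 (R):
1 0 4
7 3 6
8 2 5

After move 2 (D):
1 3 4
7 0 6
8 2 5

After move 3 (R):
1 3 4
7 6 0
8 2 5

After move 4 (U):
1 3 0
7 6 4
8 2 5

Answer: 1 3 0
7 6 4
8 2 5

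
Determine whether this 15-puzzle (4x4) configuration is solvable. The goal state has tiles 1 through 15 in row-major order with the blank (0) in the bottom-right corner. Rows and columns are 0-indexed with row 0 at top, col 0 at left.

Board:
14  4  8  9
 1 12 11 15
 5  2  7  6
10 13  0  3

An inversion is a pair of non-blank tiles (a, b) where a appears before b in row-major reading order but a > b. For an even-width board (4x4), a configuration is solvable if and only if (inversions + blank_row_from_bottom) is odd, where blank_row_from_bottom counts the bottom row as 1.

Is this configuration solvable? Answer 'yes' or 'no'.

Inversions: 55
Blank is in row 3 (0-indexed from top), which is row 1 counting from the bottom (bottom = 1).
55 + 1 = 56, which is even, so the puzzle is not solvable.

Answer: no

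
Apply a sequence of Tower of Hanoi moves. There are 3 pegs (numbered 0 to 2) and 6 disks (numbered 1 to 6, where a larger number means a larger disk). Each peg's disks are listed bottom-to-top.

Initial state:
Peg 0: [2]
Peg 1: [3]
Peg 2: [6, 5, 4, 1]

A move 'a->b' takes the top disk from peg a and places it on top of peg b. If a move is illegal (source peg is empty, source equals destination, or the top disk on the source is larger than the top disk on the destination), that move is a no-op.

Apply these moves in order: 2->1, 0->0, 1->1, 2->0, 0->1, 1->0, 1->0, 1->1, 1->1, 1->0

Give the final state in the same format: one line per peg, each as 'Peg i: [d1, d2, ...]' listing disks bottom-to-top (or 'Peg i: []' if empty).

After move 1 (2->1):
Peg 0: [2]
Peg 1: [3, 1]
Peg 2: [6, 5, 4]

After move 2 (0->0):
Peg 0: [2]
Peg 1: [3, 1]
Peg 2: [6, 5, 4]

After move 3 (1->1):
Peg 0: [2]
Peg 1: [3, 1]
Peg 2: [6, 5, 4]

After move 4 (2->0):
Peg 0: [2]
Peg 1: [3, 1]
Peg 2: [6, 5, 4]

After move 5 (0->1):
Peg 0: [2]
Peg 1: [3, 1]
Peg 2: [6, 5, 4]

After move 6 (1->0):
Peg 0: [2, 1]
Peg 1: [3]
Peg 2: [6, 5, 4]

After move 7 (1->0):
Peg 0: [2, 1]
Peg 1: [3]
Peg 2: [6, 5, 4]

After move 8 (1->1):
Peg 0: [2, 1]
Peg 1: [3]
Peg 2: [6, 5, 4]

After move 9 (1->1):
Peg 0: [2, 1]
Peg 1: [3]
Peg 2: [6, 5, 4]

After move 10 (1->0):
Peg 0: [2, 1]
Peg 1: [3]
Peg 2: [6, 5, 4]

Answer: Peg 0: [2, 1]
Peg 1: [3]
Peg 2: [6, 5, 4]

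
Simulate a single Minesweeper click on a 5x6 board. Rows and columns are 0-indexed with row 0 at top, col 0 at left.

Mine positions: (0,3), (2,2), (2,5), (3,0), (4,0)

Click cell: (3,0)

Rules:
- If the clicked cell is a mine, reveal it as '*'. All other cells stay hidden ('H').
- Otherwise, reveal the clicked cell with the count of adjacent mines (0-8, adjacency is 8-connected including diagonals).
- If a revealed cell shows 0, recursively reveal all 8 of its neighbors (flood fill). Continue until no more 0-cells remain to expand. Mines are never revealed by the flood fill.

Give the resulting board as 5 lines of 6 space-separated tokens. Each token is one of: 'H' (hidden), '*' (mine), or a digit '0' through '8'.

H H H H H H
H H H H H H
H H H H H H
* H H H H H
H H H H H H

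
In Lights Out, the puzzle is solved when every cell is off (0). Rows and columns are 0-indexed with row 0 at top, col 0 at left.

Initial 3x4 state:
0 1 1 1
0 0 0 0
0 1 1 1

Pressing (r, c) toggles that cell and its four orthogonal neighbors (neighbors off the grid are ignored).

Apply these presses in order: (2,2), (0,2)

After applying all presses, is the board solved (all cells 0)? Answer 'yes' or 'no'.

After press 1 at (2,2):
0 1 1 1
0 0 1 0
0 0 0 0

After press 2 at (0,2):
0 0 0 0
0 0 0 0
0 0 0 0

Lights still on: 0

Answer: yes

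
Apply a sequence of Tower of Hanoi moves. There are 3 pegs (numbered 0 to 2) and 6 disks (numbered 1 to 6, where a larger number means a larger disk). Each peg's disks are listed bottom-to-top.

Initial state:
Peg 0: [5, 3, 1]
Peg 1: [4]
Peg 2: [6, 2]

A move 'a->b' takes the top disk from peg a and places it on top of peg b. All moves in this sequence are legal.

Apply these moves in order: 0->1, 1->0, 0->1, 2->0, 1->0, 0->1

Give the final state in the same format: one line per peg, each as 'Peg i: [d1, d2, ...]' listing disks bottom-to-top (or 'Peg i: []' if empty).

Answer: Peg 0: [5, 3, 2]
Peg 1: [4, 1]
Peg 2: [6]

Derivation:
After move 1 (0->1):
Peg 0: [5, 3]
Peg 1: [4, 1]
Peg 2: [6, 2]

After move 2 (1->0):
Peg 0: [5, 3, 1]
Peg 1: [4]
Peg 2: [6, 2]

After move 3 (0->1):
Peg 0: [5, 3]
Peg 1: [4, 1]
Peg 2: [6, 2]

After move 4 (2->0):
Peg 0: [5, 3, 2]
Peg 1: [4, 1]
Peg 2: [6]

After move 5 (1->0):
Peg 0: [5, 3, 2, 1]
Peg 1: [4]
Peg 2: [6]

After move 6 (0->1):
Peg 0: [5, 3, 2]
Peg 1: [4, 1]
Peg 2: [6]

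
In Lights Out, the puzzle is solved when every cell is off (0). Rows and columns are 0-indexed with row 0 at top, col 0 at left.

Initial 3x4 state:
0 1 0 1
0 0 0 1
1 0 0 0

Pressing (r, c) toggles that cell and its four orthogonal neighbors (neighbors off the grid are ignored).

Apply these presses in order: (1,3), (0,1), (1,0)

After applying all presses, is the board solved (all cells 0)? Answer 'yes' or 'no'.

After press 1 at (1,3):
0 1 0 0
0 0 1 0
1 0 0 1

After press 2 at (0,1):
1 0 1 0
0 1 1 0
1 0 0 1

After press 3 at (1,0):
0 0 1 0
1 0 1 0
0 0 0 1

Lights still on: 4

Answer: no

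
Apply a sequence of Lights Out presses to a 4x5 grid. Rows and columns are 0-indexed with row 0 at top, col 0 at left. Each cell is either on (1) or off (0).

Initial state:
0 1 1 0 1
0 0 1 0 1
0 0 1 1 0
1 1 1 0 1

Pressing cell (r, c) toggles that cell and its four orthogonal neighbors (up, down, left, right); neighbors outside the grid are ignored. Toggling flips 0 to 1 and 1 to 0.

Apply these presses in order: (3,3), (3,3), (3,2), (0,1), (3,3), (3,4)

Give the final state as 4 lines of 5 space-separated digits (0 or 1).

Answer: 1 0 0 0 1
0 1 1 0 1
0 0 0 0 1
1 0 1 1 1

Derivation:
After press 1 at (3,3):
0 1 1 0 1
0 0 1 0 1
0 0 1 0 0
1 1 0 1 0

After press 2 at (3,3):
0 1 1 0 1
0 0 1 0 1
0 0 1 1 0
1 1 1 0 1

After press 3 at (3,2):
0 1 1 0 1
0 0 1 0 1
0 0 0 1 0
1 0 0 1 1

After press 4 at (0,1):
1 0 0 0 1
0 1 1 0 1
0 0 0 1 0
1 0 0 1 1

After press 5 at (3,3):
1 0 0 0 1
0 1 1 0 1
0 0 0 0 0
1 0 1 0 0

After press 6 at (3,4):
1 0 0 0 1
0 1 1 0 1
0 0 0 0 1
1 0 1 1 1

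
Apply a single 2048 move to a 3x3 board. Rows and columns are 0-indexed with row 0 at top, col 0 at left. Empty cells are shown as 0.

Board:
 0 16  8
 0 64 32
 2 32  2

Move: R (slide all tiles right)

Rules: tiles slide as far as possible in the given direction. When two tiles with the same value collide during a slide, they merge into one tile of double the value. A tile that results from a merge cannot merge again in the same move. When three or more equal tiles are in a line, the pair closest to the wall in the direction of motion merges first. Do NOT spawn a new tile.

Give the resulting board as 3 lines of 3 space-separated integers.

Slide right:
row 0: [0, 16, 8] -> [0, 16, 8]
row 1: [0, 64, 32] -> [0, 64, 32]
row 2: [2, 32, 2] -> [2, 32, 2]

Answer:  0 16  8
 0 64 32
 2 32  2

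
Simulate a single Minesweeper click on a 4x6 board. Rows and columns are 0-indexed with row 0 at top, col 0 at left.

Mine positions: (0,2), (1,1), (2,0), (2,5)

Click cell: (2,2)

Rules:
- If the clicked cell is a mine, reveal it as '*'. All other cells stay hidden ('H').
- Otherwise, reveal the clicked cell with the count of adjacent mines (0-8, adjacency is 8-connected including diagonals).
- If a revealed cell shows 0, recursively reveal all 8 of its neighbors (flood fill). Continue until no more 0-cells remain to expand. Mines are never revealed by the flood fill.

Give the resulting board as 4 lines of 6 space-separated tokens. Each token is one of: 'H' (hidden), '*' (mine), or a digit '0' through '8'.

H H H H H H
H H H H H H
H H 1 H H H
H H H H H H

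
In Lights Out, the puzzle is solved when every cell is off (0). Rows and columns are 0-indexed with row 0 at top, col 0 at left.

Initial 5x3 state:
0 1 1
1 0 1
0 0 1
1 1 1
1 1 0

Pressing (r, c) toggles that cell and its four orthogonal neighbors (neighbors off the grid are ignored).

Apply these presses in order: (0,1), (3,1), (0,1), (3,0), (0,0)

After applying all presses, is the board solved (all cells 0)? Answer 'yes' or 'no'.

After press 1 at (0,1):
1 0 0
1 1 1
0 0 1
1 1 1
1 1 0

After press 2 at (3,1):
1 0 0
1 1 1
0 1 1
0 0 0
1 0 0

After press 3 at (0,1):
0 1 1
1 0 1
0 1 1
0 0 0
1 0 0

After press 4 at (3,0):
0 1 1
1 0 1
1 1 1
1 1 0
0 0 0

After press 5 at (0,0):
1 0 1
0 0 1
1 1 1
1 1 0
0 0 0

Lights still on: 8

Answer: no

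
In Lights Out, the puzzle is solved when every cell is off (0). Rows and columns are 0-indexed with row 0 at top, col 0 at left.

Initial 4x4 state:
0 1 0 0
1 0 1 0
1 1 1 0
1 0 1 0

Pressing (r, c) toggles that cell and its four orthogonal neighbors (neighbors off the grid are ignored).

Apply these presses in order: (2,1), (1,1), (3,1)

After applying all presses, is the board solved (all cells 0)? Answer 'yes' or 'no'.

After press 1 at (2,1):
0 1 0 0
1 1 1 0
0 0 0 0
1 1 1 0

After press 2 at (1,1):
0 0 0 0
0 0 0 0
0 1 0 0
1 1 1 0

After press 3 at (3,1):
0 0 0 0
0 0 0 0
0 0 0 0
0 0 0 0

Lights still on: 0

Answer: yes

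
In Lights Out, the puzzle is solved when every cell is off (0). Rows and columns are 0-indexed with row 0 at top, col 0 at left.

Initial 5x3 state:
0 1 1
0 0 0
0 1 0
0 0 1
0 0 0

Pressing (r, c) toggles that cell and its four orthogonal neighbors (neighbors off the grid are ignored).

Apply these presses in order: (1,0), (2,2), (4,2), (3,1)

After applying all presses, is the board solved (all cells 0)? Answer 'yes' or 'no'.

Answer: no

Derivation:
After press 1 at (1,0):
1 1 1
1 1 0
1 1 0
0 0 1
0 0 0

After press 2 at (2,2):
1 1 1
1 1 1
1 0 1
0 0 0
0 0 0

After press 3 at (4,2):
1 1 1
1 1 1
1 0 1
0 0 1
0 1 1

After press 4 at (3,1):
1 1 1
1 1 1
1 1 1
1 1 0
0 0 1

Lights still on: 12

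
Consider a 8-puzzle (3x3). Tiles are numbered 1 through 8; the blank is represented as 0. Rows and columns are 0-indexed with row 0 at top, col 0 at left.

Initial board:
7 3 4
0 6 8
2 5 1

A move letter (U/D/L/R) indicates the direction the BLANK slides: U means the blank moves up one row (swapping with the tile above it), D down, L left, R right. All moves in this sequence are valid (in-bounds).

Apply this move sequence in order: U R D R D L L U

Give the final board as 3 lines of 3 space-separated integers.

Answer: 3 6 4
0 8 1
7 2 5

Derivation:
After move 1 (U):
0 3 4
7 6 8
2 5 1

After move 2 (R):
3 0 4
7 6 8
2 5 1

After move 3 (D):
3 6 4
7 0 8
2 5 1

After move 4 (R):
3 6 4
7 8 0
2 5 1

After move 5 (D):
3 6 4
7 8 1
2 5 0

After move 6 (L):
3 6 4
7 8 1
2 0 5

After move 7 (L):
3 6 4
7 8 1
0 2 5

After move 8 (U):
3 6 4
0 8 1
7 2 5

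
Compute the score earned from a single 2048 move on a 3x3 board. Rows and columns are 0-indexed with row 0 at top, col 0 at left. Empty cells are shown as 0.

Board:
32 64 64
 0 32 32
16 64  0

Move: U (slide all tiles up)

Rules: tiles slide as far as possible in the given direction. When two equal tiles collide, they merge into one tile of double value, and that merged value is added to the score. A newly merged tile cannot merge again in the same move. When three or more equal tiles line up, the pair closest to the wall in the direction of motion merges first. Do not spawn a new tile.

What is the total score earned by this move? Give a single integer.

Answer: 0

Derivation:
Slide up:
col 0: [32, 0, 16] -> [32, 16, 0]  score +0 (running 0)
col 1: [64, 32, 64] -> [64, 32, 64]  score +0 (running 0)
col 2: [64, 32, 0] -> [64, 32, 0]  score +0 (running 0)
Board after move:
32 64 64
16 32 32
 0 64  0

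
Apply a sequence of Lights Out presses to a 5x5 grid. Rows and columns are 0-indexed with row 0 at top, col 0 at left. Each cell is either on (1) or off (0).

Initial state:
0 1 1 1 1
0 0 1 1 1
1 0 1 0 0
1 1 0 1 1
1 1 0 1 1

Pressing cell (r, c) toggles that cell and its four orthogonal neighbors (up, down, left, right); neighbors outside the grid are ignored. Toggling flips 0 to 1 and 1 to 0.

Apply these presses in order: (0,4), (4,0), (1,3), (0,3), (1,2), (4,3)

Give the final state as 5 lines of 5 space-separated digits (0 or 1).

Answer: 0 1 1 0 1
0 1 1 0 1
1 0 0 1 0
0 1 0 0 1
0 0 1 0 0

Derivation:
After press 1 at (0,4):
0 1 1 0 0
0 0 1 1 0
1 0 1 0 0
1 1 0 1 1
1 1 0 1 1

After press 2 at (4,0):
0 1 1 0 0
0 0 1 1 0
1 0 1 0 0
0 1 0 1 1
0 0 0 1 1

After press 3 at (1,3):
0 1 1 1 0
0 0 0 0 1
1 0 1 1 0
0 1 0 1 1
0 0 0 1 1

After press 4 at (0,3):
0 1 0 0 1
0 0 0 1 1
1 0 1 1 0
0 1 0 1 1
0 0 0 1 1

After press 5 at (1,2):
0 1 1 0 1
0 1 1 0 1
1 0 0 1 0
0 1 0 1 1
0 0 0 1 1

After press 6 at (4,3):
0 1 1 0 1
0 1 1 0 1
1 0 0 1 0
0 1 0 0 1
0 0 1 0 0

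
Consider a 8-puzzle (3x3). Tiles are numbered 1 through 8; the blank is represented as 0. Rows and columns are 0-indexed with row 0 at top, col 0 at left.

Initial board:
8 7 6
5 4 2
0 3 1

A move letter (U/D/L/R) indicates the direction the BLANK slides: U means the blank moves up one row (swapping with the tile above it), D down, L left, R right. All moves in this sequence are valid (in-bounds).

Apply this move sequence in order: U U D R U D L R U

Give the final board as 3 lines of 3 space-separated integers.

After move 1 (U):
8 7 6
0 4 2
5 3 1

After move 2 (U):
0 7 6
8 4 2
5 3 1

After move 3 (D):
8 7 6
0 4 2
5 3 1

After move 4 (R):
8 7 6
4 0 2
5 3 1

After move 5 (U):
8 0 6
4 7 2
5 3 1

After move 6 (D):
8 7 6
4 0 2
5 3 1

After move 7 (L):
8 7 6
0 4 2
5 3 1

After move 8 (R):
8 7 6
4 0 2
5 3 1

After move 9 (U):
8 0 6
4 7 2
5 3 1

Answer: 8 0 6
4 7 2
5 3 1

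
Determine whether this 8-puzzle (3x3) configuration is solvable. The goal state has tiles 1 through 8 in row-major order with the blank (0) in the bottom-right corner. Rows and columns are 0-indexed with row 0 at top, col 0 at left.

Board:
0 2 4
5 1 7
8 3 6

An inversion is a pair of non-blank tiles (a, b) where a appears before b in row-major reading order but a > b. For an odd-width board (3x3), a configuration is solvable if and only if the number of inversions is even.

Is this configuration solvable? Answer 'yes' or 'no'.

Inversions (pairs i<j in row-major order where tile[i] > tile[j] > 0): 9
9 is odd, so the puzzle is not solvable.

Answer: no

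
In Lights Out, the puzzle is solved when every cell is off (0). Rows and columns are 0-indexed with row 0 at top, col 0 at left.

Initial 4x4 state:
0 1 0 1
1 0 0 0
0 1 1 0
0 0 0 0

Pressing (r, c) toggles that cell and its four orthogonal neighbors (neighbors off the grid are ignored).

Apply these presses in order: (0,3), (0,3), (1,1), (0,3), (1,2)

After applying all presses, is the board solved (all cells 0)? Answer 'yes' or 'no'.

Answer: yes

Derivation:
After press 1 at (0,3):
0 1 1 0
1 0 0 1
0 1 1 0
0 0 0 0

After press 2 at (0,3):
0 1 0 1
1 0 0 0
0 1 1 0
0 0 0 0

After press 3 at (1,1):
0 0 0 1
0 1 1 0
0 0 1 0
0 0 0 0

After press 4 at (0,3):
0 0 1 0
0 1 1 1
0 0 1 0
0 0 0 0

After press 5 at (1,2):
0 0 0 0
0 0 0 0
0 0 0 0
0 0 0 0

Lights still on: 0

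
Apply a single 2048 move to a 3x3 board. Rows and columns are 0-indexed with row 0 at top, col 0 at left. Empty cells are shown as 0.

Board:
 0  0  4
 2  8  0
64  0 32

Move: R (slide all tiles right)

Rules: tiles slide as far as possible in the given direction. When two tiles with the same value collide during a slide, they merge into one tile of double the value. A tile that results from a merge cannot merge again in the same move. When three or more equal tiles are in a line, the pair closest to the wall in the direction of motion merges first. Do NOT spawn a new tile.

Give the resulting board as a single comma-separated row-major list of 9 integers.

Slide right:
row 0: [0, 0, 4] -> [0, 0, 4]
row 1: [2, 8, 0] -> [0, 2, 8]
row 2: [64, 0, 32] -> [0, 64, 32]

Answer: 0, 0, 4, 0, 2, 8, 0, 64, 32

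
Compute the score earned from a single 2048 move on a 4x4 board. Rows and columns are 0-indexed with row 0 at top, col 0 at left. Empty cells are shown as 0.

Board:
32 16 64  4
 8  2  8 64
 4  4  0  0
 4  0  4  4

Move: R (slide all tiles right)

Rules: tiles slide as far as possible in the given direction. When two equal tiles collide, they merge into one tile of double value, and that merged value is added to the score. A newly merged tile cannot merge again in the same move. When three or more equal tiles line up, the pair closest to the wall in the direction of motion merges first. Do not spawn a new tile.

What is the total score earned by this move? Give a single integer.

Slide right:
row 0: [32, 16, 64, 4] -> [32, 16, 64, 4]  score +0 (running 0)
row 1: [8, 2, 8, 64] -> [8, 2, 8, 64]  score +0 (running 0)
row 2: [4, 4, 0, 0] -> [0, 0, 0, 8]  score +8 (running 8)
row 3: [4, 0, 4, 4] -> [0, 0, 4, 8]  score +8 (running 16)
Board after move:
32 16 64  4
 8  2  8 64
 0  0  0  8
 0  0  4  8

Answer: 16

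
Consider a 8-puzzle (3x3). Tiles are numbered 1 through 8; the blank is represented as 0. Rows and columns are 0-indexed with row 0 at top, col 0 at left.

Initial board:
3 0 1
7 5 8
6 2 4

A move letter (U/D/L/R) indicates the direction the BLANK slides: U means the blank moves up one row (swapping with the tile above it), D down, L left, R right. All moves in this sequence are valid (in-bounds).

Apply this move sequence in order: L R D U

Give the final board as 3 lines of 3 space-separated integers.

After move 1 (L):
0 3 1
7 5 8
6 2 4

After move 2 (R):
3 0 1
7 5 8
6 2 4

After move 3 (D):
3 5 1
7 0 8
6 2 4

After move 4 (U):
3 0 1
7 5 8
6 2 4

Answer: 3 0 1
7 5 8
6 2 4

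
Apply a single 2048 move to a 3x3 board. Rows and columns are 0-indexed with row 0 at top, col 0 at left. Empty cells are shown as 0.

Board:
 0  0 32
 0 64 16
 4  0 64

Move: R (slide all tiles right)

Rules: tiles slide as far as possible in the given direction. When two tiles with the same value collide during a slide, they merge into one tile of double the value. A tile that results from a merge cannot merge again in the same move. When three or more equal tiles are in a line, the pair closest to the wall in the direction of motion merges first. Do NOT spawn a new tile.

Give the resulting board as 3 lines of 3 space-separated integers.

Slide right:
row 0: [0, 0, 32] -> [0, 0, 32]
row 1: [0, 64, 16] -> [0, 64, 16]
row 2: [4, 0, 64] -> [0, 4, 64]

Answer:  0  0 32
 0 64 16
 0  4 64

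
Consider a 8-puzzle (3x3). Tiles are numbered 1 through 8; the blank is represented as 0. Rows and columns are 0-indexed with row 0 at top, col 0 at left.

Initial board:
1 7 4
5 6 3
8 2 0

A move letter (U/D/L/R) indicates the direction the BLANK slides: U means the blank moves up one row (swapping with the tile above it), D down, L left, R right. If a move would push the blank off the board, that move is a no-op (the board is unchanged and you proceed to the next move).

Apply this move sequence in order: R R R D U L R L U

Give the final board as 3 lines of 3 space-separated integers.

After move 1 (R):
1 7 4
5 6 3
8 2 0

After move 2 (R):
1 7 4
5 6 3
8 2 0

After move 3 (R):
1 7 4
5 6 3
8 2 0

After move 4 (D):
1 7 4
5 6 3
8 2 0

After move 5 (U):
1 7 4
5 6 0
8 2 3

After move 6 (L):
1 7 4
5 0 6
8 2 3

After move 7 (R):
1 7 4
5 6 0
8 2 3

After move 8 (L):
1 7 4
5 0 6
8 2 3

After move 9 (U):
1 0 4
5 7 6
8 2 3

Answer: 1 0 4
5 7 6
8 2 3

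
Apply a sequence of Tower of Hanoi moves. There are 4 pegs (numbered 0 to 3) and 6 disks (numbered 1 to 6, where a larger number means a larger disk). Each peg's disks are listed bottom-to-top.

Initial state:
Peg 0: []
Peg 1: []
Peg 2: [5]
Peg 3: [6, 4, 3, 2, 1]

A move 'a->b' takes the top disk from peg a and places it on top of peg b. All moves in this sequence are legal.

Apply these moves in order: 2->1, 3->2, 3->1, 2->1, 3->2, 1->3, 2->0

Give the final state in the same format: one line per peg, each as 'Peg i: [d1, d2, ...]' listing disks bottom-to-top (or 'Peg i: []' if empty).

Answer: Peg 0: [3]
Peg 1: [5, 2]
Peg 2: []
Peg 3: [6, 4, 1]

Derivation:
After move 1 (2->1):
Peg 0: []
Peg 1: [5]
Peg 2: []
Peg 3: [6, 4, 3, 2, 1]

After move 2 (3->2):
Peg 0: []
Peg 1: [5]
Peg 2: [1]
Peg 3: [6, 4, 3, 2]

After move 3 (3->1):
Peg 0: []
Peg 1: [5, 2]
Peg 2: [1]
Peg 3: [6, 4, 3]

After move 4 (2->1):
Peg 0: []
Peg 1: [5, 2, 1]
Peg 2: []
Peg 3: [6, 4, 3]

After move 5 (3->2):
Peg 0: []
Peg 1: [5, 2, 1]
Peg 2: [3]
Peg 3: [6, 4]

After move 6 (1->3):
Peg 0: []
Peg 1: [5, 2]
Peg 2: [3]
Peg 3: [6, 4, 1]

After move 7 (2->0):
Peg 0: [3]
Peg 1: [5, 2]
Peg 2: []
Peg 3: [6, 4, 1]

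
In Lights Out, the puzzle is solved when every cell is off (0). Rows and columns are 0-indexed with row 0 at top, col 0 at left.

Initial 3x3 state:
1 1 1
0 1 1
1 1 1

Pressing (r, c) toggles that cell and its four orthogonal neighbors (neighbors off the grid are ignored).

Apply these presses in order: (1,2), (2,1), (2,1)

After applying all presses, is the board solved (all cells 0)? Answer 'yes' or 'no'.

After press 1 at (1,2):
1 1 0
0 0 0
1 1 0

After press 2 at (2,1):
1 1 0
0 1 0
0 0 1

After press 3 at (2,1):
1 1 0
0 0 0
1 1 0

Lights still on: 4

Answer: no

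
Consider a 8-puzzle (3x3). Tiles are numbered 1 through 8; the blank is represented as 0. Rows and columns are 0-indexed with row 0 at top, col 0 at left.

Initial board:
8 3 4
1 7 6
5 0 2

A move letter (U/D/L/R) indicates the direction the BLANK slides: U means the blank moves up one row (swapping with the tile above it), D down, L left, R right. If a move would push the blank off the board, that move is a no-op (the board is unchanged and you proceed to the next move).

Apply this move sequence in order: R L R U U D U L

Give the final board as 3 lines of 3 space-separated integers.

Answer: 8 0 3
1 7 4
5 2 6

Derivation:
After move 1 (R):
8 3 4
1 7 6
5 2 0

After move 2 (L):
8 3 4
1 7 6
5 0 2

After move 3 (R):
8 3 4
1 7 6
5 2 0

After move 4 (U):
8 3 4
1 7 0
5 2 6

After move 5 (U):
8 3 0
1 7 4
5 2 6

After move 6 (D):
8 3 4
1 7 0
5 2 6

After move 7 (U):
8 3 0
1 7 4
5 2 6

After move 8 (L):
8 0 3
1 7 4
5 2 6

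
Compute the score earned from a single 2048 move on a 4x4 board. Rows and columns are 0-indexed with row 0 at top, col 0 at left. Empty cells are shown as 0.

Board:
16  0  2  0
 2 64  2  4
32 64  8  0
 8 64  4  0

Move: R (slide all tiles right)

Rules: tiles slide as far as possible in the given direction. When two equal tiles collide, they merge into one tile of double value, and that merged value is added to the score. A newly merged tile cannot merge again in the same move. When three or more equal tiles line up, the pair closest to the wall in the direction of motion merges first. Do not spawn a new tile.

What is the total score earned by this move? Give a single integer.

Answer: 0

Derivation:
Slide right:
row 0: [16, 0, 2, 0] -> [0, 0, 16, 2]  score +0 (running 0)
row 1: [2, 64, 2, 4] -> [2, 64, 2, 4]  score +0 (running 0)
row 2: [32, 64, 8, 0] -> [0, 32, 64, 8]  score +0 (running 0)
row 3: [8, 64, 4, 0] -> [0, 8, 64, 4]  score +0 (running 0)
Board after move:
 0  0 16  2
 2 64  2  4
 0 32 64  8
 0  8 64  4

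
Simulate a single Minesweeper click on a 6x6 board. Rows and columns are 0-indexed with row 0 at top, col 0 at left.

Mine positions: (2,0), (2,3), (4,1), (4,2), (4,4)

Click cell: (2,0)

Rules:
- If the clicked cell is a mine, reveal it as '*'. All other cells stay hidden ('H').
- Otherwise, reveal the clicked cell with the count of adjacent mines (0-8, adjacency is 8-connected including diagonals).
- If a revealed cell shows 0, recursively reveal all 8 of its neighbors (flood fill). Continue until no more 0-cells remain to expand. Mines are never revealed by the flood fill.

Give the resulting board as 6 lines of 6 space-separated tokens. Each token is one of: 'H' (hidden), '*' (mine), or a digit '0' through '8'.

H H H H H H
H H H H H H
* H H H H H
H H H H H H
H H H H H H
H H H H H H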